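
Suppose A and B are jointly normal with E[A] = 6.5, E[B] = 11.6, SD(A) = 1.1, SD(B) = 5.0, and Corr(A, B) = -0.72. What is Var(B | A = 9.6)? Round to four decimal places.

12.0400

Var(B | A=x) = (1 − ρ²)·σ_B².
Var(B | A=9.6) = (5.0)²·(1 − (-0.72)²) = 25·0.4816 = 12.0400.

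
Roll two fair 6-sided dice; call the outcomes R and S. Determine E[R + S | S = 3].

P(S = 3) = 1/6.
Summing (R+S)·P(x,y) over outcomes with S = 3 gives 13/12.
E[R + S | S = 3] = (13/12) / (1/6) = 13/2.

13/2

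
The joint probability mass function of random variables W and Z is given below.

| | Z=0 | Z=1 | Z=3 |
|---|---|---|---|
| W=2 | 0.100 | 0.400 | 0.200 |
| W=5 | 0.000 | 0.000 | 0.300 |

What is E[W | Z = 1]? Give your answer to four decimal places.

P(Z = 1) = 0.400.
Σ W·P over the event = 2·(0.400) = 0.800.
E[W | Z = 1] = (0.800) / (0.400) = 2.0000.

2.0000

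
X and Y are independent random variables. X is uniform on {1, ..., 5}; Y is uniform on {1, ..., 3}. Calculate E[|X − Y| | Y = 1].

Outcomes with Y = 1: (1,1), (2,1), (3,1), (4,1), (5,1), each with probability 1/15.
E[|X − Y| | Y = 1] = (0 + 1 + 2 + 3 + 4) / 5 = 2.

2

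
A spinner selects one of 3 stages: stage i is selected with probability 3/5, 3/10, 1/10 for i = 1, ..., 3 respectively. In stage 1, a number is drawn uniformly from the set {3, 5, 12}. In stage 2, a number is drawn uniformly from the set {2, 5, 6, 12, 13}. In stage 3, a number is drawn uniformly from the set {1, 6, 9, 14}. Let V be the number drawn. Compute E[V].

E[V | stage 1] = (3+5+12)/3 = 20/3.
E[V | stage 2] = (2+5+6+12+13)/5 = 38/5.
E[V | stage 3] = (1+6+9+14)/4 = 15/2.
E[V] = (3/5)·(20/3) + (3/10)·(38/5) + (1/10)·(15/2) = 703/100.

703/100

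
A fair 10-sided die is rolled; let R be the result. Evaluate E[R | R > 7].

Given R > 7, R is equally likely to be any of {8, 9, 10}.
E[R | R > 7] = (8 + 9 + 10) / 3 = 9.

9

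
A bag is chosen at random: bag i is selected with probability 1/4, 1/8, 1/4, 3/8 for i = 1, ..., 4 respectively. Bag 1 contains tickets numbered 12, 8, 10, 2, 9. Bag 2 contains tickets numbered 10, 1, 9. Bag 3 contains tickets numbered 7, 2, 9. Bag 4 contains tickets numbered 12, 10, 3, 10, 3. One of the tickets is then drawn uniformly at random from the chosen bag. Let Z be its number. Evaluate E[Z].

217/30

E[Z | bag 1] = (12+8+10+2+9)/5 = 41/5.
E[Z | bag 2] = (10+1+9)/3 = 20/3.
E[Z | bag 3] = (7+2+9)/3 = 6.
E[Z | bag 4] = (12+10+3+10+3)/5 = 38/5.
By the law of total expectation,
E[Z] = (1/4)·(41/5) + (1/8)·(20/3) + (1/4)·(6) + (3/8)·(38/5) = 217/30.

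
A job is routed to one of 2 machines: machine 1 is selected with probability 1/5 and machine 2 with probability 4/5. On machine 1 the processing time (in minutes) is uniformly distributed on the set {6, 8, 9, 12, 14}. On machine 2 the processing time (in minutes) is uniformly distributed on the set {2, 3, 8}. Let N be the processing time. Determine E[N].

407/75

E[N | machine 1] = (6+8+9+12+14)/5 = 49/5.
E[N | machine 2] = (2+3+8)/3 = 13/3.
E[N] = (1/5)·(49/5) + (4/5)·(13/3) = 407/75.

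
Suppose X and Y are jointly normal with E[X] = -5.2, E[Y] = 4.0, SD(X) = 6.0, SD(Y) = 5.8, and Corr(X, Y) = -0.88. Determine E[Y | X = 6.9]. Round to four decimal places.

E[Y | X=x] = μ_Y + ρ(σ_Y/σ_X)(x − μ_X) for jointly normal variables.
E[Y | X=6.9] = 4.0 + (-0.88)·(5.8/6.0)·(6.9 − (-5.2)) = 4.0 + (-0.85067)·(12.1) = -6.2931.

-6.2931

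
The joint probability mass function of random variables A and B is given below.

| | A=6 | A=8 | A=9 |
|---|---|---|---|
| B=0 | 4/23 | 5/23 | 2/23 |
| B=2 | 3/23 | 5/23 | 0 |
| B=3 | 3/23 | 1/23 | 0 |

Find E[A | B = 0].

P(B = 0) = 11/23.
Σ A·P over the event = 6·(4/23) + 8·(5/23) + 9·(2/23) = 82/23.
E[A | B = 0] = (82/23) / (11/23) = 82/11.

82/11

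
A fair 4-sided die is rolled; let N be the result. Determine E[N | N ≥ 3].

Given N ≥ 3, N is equally likely to be any of {3, 4}.
E[N | N ≥ 3] = (3 + 4) / 2 = 7/2.

7/2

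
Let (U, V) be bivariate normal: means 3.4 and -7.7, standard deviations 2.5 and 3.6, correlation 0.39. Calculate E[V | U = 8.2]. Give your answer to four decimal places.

For a bivariate normal, E[V | U=x] = μ_V + ρ·(σ_V/σ_U)·(x − μ_U).
E[V | U=8.2] = -7.7 + (0.39)·(3.6/2.5)·(8.2 − (3.4)) = -7.7 + (0.5616)·(4.8) = -5.0043.

-5.0043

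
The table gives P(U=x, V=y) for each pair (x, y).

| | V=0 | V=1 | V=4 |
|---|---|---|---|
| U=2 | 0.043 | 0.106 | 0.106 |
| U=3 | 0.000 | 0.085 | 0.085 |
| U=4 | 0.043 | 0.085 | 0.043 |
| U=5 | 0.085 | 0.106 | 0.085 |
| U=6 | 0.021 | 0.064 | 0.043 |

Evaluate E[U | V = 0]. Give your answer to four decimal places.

4.2135

P(V = 0) = 0.192.
Summing U·P(U=x,V=y) over the conditioning event gives 0.809.
E[U | V = 0] = (0.809) / (0.192) = 4.2135.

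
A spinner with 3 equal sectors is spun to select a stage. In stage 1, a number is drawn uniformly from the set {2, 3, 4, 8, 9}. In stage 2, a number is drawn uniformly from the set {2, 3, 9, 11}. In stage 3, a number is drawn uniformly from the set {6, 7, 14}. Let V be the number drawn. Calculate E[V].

E[V | stage 1] = (2+3+4+8+9)/5 = 26/5.
E[V | stage 2] = (2+3+9+11)/4 = 25/4.
E[V | stage 3] = (6+7+14)/3 = 9.
By the law of total expectation,
E[V] = (1/3)·(26/5) + (1/3)·(25/4) + (1/3)·(9) = 409/60.

409/60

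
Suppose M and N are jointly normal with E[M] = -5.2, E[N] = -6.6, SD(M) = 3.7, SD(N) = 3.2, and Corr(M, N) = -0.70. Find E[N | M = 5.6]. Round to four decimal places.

E[N | M=x] = μ_N + ρ(σ_N/σ_M)(x − μ_M) for jointly normal variables.
E[N | M=5.6] = -6.6 + (-0.70)·(3.2/3.7)·(5.6 − (-5.2)) = -6.6 + (-0.60541)·(10.8) = -13.1384.

-13.1384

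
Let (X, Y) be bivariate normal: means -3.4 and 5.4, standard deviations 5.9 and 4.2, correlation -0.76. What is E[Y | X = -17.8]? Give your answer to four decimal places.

E[Y | X=x] = μ_Y + ρ(σ_Y/σ_X)(x − μ_X) for jointly normal variables.
E[Y | X=-17.8] = 5.4 + (-0.76)·(4.2/5.9)·(-17.8 − (-3.4)) = 5.4 + (-0.541017)·(-14.4) = 13.1906.

13.1906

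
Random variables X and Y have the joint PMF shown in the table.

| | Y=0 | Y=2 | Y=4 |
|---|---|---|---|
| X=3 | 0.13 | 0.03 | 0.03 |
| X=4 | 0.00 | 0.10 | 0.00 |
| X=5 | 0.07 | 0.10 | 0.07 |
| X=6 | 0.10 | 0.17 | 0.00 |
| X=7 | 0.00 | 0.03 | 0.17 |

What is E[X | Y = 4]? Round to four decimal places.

6.0370

P(Y = 4) = 0.27.
Σ X·P over the event = 3·(0.03) + 5·(0.07) + 7·(0.17) = 1.63.
E[X | Y = 4] = (1.63) / (0.27) = 6.0370.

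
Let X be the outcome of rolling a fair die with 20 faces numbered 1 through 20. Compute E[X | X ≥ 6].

13

P(X ≥ 6) = 3/4.
E[X | X ≥ 6] = (39/4) / (3/4) = 13.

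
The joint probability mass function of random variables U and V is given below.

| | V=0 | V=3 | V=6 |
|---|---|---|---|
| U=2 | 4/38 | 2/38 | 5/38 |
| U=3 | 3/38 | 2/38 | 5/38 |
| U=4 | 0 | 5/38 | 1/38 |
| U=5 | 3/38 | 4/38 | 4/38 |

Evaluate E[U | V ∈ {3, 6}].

P(V ∈ {3, 6}) = 14/19.
Σ U·P over the event = 2·(2/38) + 2·(5/38) + 3·(2/38) + 3·(5/38) + 4·(5/38) + 4·(1/38) + 5·(4/38) + 5·(4/38) = 99/38.
E[U | V ∈ {3, 6}] = (99/38) / (14/19) = 99/28.

99/28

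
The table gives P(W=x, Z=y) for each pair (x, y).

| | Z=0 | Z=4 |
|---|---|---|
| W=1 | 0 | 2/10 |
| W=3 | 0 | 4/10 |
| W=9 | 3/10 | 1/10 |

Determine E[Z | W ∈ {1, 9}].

P(W ∈ {1, 9}) = 3/5.
Σ Z·P over the event = 4·(2/10) + 0·(3/10) + 4·(1/10) = 6/5.
E[Z | W ∈ {1, 9}] = (6/5) / (3/5) = 2.

2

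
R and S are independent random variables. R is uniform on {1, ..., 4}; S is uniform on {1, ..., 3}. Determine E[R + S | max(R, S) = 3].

24/5

P(max(R, S) = 3) = 5/12.
Summing (R+S)·P(x,y) over outcomes with max(R, S) = 3 gives 2.
E[R + S | max(R, S) = 3] = (2) / (5/12) = 24/5.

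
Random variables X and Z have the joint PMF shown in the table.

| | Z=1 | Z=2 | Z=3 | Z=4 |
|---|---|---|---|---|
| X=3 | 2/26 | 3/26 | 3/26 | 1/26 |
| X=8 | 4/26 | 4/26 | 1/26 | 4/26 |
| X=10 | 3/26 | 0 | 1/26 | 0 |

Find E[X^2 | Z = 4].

53

P(Z = 4) = 5/26.
Σ X^2·P over the event = 9·(1/26) + 64·(4/26) = 265/26.
E[X^2 | Z = 4] = (265/26) / (5/26) = 53.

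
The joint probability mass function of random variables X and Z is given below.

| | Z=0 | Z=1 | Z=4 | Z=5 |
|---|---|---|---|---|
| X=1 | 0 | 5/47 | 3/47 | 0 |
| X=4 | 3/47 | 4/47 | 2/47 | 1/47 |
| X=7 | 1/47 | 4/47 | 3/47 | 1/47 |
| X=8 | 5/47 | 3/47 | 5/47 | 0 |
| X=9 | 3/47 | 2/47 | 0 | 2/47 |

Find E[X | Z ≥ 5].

29/4

P(Z ≥ 5) = 4/47.
Summing X·P(X=x,Z=y) over the conditioning event gives 29/47.
E[X | Z ≥ 5] = (29/47) / (4/47) = 29/4.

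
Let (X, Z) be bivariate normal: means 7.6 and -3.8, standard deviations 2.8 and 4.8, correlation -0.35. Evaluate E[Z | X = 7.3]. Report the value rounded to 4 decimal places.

E[Z | X=x] = μ_Z + ρ(σ_Z/σ_X)(x − μ_X) for jointly normal variables.
E[Z | X=7.3] = -3.8 + (-0.35)·(4.8/2.8)·(7.3 − (7.6)) = -3.8 + (-0.6)·(-0.3) = -3.6200.

-3.6200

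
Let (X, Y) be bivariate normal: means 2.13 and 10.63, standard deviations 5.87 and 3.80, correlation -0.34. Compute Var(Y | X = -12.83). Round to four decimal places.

12.7707

For a bivariate normal, Var(Y | X=x) = σ_Y²(1 − ρ²).
Var(Y | X=-12.83) = (3.80)²·(1 − (-0.34)²) = 14.44·0.8844 = 12.7707.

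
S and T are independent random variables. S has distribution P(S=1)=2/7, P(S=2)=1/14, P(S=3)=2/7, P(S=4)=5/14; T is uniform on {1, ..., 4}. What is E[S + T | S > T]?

43/8

P(S > T) = 3/7.
Summing (S+T)·P(x,y) over outcomes with S > T gives 129/56.
E[S + T | S > T] = (129/56) / (3/7) = 43/8.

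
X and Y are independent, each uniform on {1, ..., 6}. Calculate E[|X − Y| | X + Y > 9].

Outcomes with X + Y > 9: (4,6), (5,5), (5,6), (6,4), (6,5), (6,6), each with probability 1/36.
E[|X − Y| | X + Y > 9] = (2 + 0 + 1 + 2 + 1 + 0) / 6 = 1.

1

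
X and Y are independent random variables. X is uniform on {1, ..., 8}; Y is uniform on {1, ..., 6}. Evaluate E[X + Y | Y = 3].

15/2

Outcomes with Y = 3: (1,3), (2,3), (3,3), (4,3), (5,3), (6,3), (7,3), (8,3), each with probability 1/48.
E[X + Y | Y = 3] = (4 + 5 + 6 + 7 + 8 + 9 + 10 + 11) / 8 = 15/2.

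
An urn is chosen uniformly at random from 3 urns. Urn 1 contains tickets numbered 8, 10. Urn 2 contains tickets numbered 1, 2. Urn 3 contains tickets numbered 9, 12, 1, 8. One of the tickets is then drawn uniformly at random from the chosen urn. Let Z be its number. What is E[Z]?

6

E[Z | urn 1] = (8+10)/2 = 9.
E[Z | urn 2] = (1+2)/2 = 3/2.
E[Z | urn 3] = (9+12+1+8)/4 = 15/2.
By the law of total expectation,
E[Z] = (1/3)·(9) + (1/3)·(3/2) + (1/3)·(15/2) = 6.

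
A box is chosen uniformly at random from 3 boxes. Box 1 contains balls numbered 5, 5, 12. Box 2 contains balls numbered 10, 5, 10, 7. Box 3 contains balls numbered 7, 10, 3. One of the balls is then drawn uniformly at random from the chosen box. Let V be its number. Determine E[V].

E[V | box 1] = (5+5+12)/3 = 22/3.
E[V | box 2] = (10+5+10+7)/4 = 8.
E[V | box 3] = (7+10+3)/3 = 20/3.
E[V] = (1/3)·(22/3) + (1/3)·(8) + (1/3)·(20/3) = 22/3.

22/3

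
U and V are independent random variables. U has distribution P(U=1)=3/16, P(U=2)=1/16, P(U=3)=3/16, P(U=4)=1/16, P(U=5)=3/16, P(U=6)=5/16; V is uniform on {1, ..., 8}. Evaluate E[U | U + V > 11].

P(U + V > 11) = 11/64.
Summing U·P(x,y) over outcomes with U + V > 11 gives 31/32.
E[U | U + V > 11] = (31/32) / (11/64) = 62/11.

62/11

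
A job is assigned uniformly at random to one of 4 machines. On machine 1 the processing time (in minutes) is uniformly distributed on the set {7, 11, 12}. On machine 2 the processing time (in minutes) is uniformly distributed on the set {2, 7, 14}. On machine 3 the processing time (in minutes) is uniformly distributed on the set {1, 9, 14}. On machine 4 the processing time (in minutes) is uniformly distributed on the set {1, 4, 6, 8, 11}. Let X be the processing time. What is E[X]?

95/12

E[X | machine 1] = (7+11+12)/3 = 10.
E[X | machine 2] = (2+7+14)/3 = 23/3.
E[X | machine 3] = (1+9+14)/3 = 8.
E[X | machine 4] = (1+4+6+8+11)/5 = 6.
By the law of total expectation,
E[X] = (1/4)·(10) + (1/4)·(23/3) + (1/4)·(8) + (1/4)·(6) = 95/12.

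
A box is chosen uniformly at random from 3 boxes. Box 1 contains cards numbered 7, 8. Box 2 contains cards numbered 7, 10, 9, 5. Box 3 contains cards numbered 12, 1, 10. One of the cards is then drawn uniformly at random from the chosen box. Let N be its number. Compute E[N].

E[N | box 1] = (7+8)/2 = 15/2.
E[N | box 2] = (7+10+9+5)/4 = 31/4.
E[N | box 3] = (12+1+10)/3 = 23/3.
By the law of total expectation,
E[N] = (1/3)·(15/2) + (1/3)·(31/4) + (1/3)·(23/3) = 275/36.

275/36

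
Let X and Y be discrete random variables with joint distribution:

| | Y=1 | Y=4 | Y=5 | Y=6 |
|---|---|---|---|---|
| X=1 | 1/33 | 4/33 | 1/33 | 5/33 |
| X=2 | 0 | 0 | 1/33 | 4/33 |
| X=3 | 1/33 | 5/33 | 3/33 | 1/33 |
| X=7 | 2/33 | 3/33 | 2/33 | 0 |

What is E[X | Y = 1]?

P(Y = 1) = 4/33.
Σ X·P over the event = 1·(1/33) + 3·(1/33) + 7·(2/33) = 6/11.
E[X | Y = 1] = (6/11) / (4/33) = 9/2.

9/2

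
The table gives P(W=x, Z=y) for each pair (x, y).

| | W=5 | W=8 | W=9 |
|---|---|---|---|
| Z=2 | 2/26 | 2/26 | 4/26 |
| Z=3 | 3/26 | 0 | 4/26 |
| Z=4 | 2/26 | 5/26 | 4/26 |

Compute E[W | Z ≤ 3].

P(Z ≤ 3) = 15/26.
Σ W·P over the event = 5·(2/26) + 5·(3/26) + 8·(2/26) + 9·(4/26) + 9·(4/26) = 113/26.
E[W | Z ≤ 3] = (113/26) / (15/26) = 113/15.

113/15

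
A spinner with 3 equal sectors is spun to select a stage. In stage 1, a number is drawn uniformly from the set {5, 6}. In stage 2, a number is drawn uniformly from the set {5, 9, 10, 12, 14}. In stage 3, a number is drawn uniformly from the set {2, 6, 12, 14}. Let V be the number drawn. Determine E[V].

E[V | stage 1] = (5+6)/2 = 11/2.
E[V | stage 2] = (5+9+10+12+14)/5 = 10.
E[V | stage 3] = (2+6+12+14)/4 = 17/2.
E[V] = (1/3)·(11/2) + (1/3)·(10) + (1/3)·(17/2) = 8.

8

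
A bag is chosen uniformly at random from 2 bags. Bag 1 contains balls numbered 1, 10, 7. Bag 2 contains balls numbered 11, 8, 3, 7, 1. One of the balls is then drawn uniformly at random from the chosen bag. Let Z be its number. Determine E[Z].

E[Z | bag 1] = (1+10+7)/3 = 6.
E[Z | bag 2] = (11+8+3+7+1)/5 = 6.
E[Z] = (1/2)·(6) + (1/2)·(6) = 6.

6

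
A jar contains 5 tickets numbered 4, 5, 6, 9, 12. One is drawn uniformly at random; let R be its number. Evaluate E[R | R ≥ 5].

P(R ≥ 5) = 4/5.
Σ over the event: 5·1/5 + 6·1/5 + 9·1/5 + 12·1/5 = 32/5.
E[R | R ≥ 5] = (32/5) / (4/5) = 8.

8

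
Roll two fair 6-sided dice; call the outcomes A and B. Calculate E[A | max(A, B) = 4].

22/7

Outcomes with max(A, B) = 4: (1,4), (2,4), (3,4), (4,1), (4,2), (4,3), (4,4), each with probability 1/36.
E[A | max(A, B) = 4] = (1 + 2 + 3 + 4 + 4 + 4 + 4) / 7 = 22/7.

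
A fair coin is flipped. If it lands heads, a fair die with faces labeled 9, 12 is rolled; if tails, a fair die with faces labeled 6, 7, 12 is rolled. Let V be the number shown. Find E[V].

113/12

E[V | heads] = (9+12)/2 = 21/2.
E[V | tails] = (6+7+12)/3 = 25/3.
By the law of total expectation,
E[V] = (1/2)·(21/2) + (1/2)·(25/3) = 113/12.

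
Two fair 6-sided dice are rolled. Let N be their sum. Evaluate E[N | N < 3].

P(N < 3) = 1/36.
Σ over the event: 2·1/36 = 1/18.
E[N | N < 3] = (1/18) / (1/36) = 2.

2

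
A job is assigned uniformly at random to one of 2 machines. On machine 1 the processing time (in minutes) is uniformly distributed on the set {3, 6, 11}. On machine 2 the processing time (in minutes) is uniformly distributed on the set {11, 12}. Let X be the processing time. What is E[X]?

109/12

E[X | machine 1] = (3+6+11)/3 = 20/3.
E[X | machine 2] = (11+12)/2 = 23/2.
E[X] = (1/2)·(20/3) + (1/2)·(23/2) = 109/12.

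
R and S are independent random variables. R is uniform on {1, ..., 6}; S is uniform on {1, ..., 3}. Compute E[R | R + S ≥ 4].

P(R + S ≥ 4) = 5/6.
Summing R·P(x,y) over outcomes with R + S ≥ 4 gives 59/18.
E[R | R + S ≥ 4] = (59/18) / (5/6) = 59/15.

59/15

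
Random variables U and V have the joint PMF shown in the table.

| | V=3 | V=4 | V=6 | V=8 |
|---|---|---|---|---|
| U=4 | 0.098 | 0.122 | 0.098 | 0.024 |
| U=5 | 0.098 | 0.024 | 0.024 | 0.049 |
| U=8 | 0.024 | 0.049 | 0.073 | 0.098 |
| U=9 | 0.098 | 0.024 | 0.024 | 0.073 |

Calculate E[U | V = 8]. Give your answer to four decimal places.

7.3033

P(V = 8) = 0.244.
Σ U·P over the event = 4·(0.024) + 5·(0.049) + 8·(0.098) + 9·(0.073) = 1.782.
E[U | V = 8] = (1.782) / (0.244) = 7.3033.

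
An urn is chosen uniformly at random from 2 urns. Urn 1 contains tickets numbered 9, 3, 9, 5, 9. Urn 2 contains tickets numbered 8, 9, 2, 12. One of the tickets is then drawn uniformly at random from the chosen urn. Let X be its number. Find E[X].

59/8

E[X | urn 1] = (9+3+9+5+9)/5 = 7.
E[X | urn 2] = (8+9+2+12)/4 = 31/4.
By the law of total expectation,
E[X] = (1/2)·(7) + (1/2)·(31/4) = 59/8.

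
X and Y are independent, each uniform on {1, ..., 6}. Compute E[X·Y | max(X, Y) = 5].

Outcomes with max(X, Y) = 5: (1,5), (2,5), (3,5), (4,5), (5,1), (5,2), (5,3), (5,4), (5,5), each with probability 1/36.
E[X·Y | max(X, Y) = 5] = (5 + 10 + 15 + 20 + 5 + 10 + 15 + 20 + 25) / 9 = 125/9.

125/9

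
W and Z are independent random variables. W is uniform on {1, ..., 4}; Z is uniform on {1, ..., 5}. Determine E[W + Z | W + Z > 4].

P(W + Z > 4) = 7/10.
Summing (W+Z)·P(x,y) over outcomes with W + Z > 4 gives 9/2.
E[W + Z | W + Z > 4] = (9/2) / (7/10) = 45/7.

45/7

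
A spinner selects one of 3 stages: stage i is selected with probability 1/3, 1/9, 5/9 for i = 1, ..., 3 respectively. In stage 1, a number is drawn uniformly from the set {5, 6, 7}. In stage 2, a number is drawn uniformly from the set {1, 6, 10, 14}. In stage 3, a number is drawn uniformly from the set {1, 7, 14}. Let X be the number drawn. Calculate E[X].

749/108

E[X | stage 1] = (5+6+7)/3 = 6.
E[X | stage 2] = (1+6+10+14)/4 = 31/4.
E[X | stage 3] = (1+7+14)/3 = 22/3.
By the law of total expectation,
E[X] = (1/3)·(6) + (1/9)·(31/4) + (5/9)·(22/3) = 749/108.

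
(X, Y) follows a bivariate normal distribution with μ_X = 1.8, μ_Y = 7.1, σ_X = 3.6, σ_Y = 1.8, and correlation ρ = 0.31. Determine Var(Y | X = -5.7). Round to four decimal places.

The conditional variance in a bivariate normal is σ_Y²(1 − ρ²), independent of x.
Var(Y | X=-5.7) = (1.8)²·(1 − (0.31)²) = 3.24·0.9039 = 2.9286.

2.9286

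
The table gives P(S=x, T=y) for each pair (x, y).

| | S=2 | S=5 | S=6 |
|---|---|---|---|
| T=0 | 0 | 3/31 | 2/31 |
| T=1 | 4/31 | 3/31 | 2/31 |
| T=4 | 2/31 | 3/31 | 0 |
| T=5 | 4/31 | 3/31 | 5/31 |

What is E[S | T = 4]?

P(T = 4) = 5/31.
Σ S·P over the event = 2·(2/31) + 5·(3/31) = 19/31.
E[S | T = 4] = (19/31) / (5/31) = 19/5.

19/5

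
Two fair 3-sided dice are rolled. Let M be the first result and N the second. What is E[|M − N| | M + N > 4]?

Outcomes with M + N > 4: (2,3), (3,2), (3,3), each with probability 1/9.
E[|M − N| | M + N > 4] = (1 + 1 + 0) / 3 = 2/3.

2/3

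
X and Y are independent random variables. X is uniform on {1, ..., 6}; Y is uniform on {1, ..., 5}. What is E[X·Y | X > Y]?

35/3

P(X > Y) = 1/2.
Summing XY·P(x,y) over outcomes with X > Y gives 35/6.
E[X·Y | X > Y] = (35/6) / (1/2) = 35/3.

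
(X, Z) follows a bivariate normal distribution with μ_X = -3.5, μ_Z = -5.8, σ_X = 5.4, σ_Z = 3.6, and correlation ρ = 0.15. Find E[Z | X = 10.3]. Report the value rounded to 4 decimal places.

-4.4200

For a bivariate normal, E[Z | X=x] = μ_Z + ρ·(σ_Z/σ_X)·(x − μ_X).
E[Z | X=10.3] = -5.8 + (0.15)·(3.6/5.4)·(10.3 − (-3.5)) = -5.8 + (0.1)·(13.8) = -4.4200.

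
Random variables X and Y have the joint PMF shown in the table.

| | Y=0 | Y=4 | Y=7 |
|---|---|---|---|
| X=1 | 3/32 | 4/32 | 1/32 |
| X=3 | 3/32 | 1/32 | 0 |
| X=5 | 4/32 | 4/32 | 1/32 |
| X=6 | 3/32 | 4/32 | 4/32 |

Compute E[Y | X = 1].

23/8

P(X = 1) = 1/4.
Σ Y·P over the event = 0·(3/32) + 4·(4/32) + 7·(1/32) = 23/32.
E[Y | X = 1] = (23/32) / (1/4) = 23/8.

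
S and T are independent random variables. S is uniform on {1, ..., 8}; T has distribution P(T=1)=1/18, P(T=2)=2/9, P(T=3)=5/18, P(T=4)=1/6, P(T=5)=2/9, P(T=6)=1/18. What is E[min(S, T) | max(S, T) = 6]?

77/23

P(max(S, T) = 6) = 23/144.
Summing min(S,T)·P(x,y) over outcomes with max(S, T) = 6 gives 77/144.
E[min(S, T) | max(S, T) = 6] = (77/144) / (23/144) = 77/23.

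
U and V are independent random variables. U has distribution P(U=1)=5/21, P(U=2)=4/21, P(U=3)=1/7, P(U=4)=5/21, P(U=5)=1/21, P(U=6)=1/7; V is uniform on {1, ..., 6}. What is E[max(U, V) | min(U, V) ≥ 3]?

P(min(U, V) ≥ 3) = 8/21.
Summing max(U,V)·P(x,y) over outcomes with min(U, V) ≥ 3 gives 121/63.
E[max(U, V) | min(U, V) ≥ 3] = (121/63) / (8/21) = 121/24.

121/24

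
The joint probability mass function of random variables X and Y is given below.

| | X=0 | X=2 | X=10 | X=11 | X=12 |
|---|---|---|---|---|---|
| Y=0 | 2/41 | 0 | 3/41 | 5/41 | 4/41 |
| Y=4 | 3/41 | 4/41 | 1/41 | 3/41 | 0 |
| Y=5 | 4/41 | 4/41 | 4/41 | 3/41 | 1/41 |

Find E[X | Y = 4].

51/11

P(Y = 4) = 11/41.
Σ X·P over the event = 0·(3/41) + 2·(4/41) + 10·(1/41) + 11·(3/41) = 51/41.
E[X | Y = 4] = (51/41) / (11/41) = 51/11.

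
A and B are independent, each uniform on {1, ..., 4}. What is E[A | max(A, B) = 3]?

P(max(A, B) = 3) = 5/16.
Summing A·P(x,y) over outcomes with max(A, B) = 3 gives 3/4.
E[A | max(A, B) = 3] = (3/4) / (5/16) = 12/5.

12/5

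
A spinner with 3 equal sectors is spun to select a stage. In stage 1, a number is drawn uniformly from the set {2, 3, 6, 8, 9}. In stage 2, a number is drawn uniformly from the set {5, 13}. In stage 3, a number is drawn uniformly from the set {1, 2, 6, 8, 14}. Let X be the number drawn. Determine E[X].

104/15

E[X | stage 1] = (2+3+6+8+9)/5 = 28/5.
E[X | stage 2] = (5+13)/2 = 9.
E[X | stage 3] = (1+2+6+8+14)/5 = 31/5.
By the law of total expectation,
E[X] = (1/3)·(28/5) + (1/3)·(9) + (1/3)·(31/5) = 104/15.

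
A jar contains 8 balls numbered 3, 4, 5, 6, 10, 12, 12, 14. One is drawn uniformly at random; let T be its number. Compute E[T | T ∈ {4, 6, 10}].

P(T ∈ {4, 6, 10}) = 3/8.
Σ over the event: 4·1/8 + 6·1/8 + 10·1/8 = 5/2.
E[T | T ∈ {4, 6, 10}] = (5/2) / (3/8) = 20/3.

20/3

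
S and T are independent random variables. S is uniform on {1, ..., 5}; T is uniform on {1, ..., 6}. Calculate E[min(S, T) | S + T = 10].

P(S + T = 10) = 1/15.
Summing min(S,T)·P(x,y) over outcomes with S + T = 10 gives 3/10.
E[min(S, T) | S + T = 10] = (3/10) / (1/15) = 9/2.

9/2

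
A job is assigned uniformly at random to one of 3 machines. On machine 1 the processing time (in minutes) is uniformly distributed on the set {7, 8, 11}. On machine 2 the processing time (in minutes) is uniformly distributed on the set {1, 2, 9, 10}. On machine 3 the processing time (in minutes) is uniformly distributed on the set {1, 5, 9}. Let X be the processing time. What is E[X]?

E[X | machine 1] = (7+8+11)/3 = 26/3.
E[X | machine 2] = (1+2+9+10)/4 = 11/2.
E[X | machine 3] = (1+5+9)/3 = 5.
E[X] = (1/3)·(26/3) + (1/3)·(11/2) + (1/3)·(5) = 115/18.

115/18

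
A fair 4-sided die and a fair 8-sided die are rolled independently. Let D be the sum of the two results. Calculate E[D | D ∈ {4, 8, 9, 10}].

P(D ∈ {4, 8, 9, 10}) = 7/16.
Σ over the event: 4·3/32 + 8·1/8 + 9·1/8 + 10·3/32 = 55/16.
E[D | D ∈ {4, 8, 9, 10}] = (55/16) / (7/16) = 55/7.

55/7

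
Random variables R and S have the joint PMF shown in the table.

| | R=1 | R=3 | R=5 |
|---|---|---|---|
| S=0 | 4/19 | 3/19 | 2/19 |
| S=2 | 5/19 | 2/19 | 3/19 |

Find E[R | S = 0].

23/9

P(S = 0) = 9/19.
Σ R·P over the event = 1·(4/19) + 3·(3/19) + 5·(2/19) = 23/19.
E[R | S = 0] = (23/19) / (9/19) = 23/9.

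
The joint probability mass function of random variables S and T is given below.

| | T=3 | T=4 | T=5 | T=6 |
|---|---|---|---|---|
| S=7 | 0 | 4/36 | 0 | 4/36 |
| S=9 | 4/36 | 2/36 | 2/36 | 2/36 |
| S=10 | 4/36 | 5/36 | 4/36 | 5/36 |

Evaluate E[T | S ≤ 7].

P(S ≤ 7) = 2/9.
Σ T·P over the event = 4·(4/36) + 6·(4/36) = 10/9.
E[T | S ≤ 7] = (10/9) / (2/9) = 5.

5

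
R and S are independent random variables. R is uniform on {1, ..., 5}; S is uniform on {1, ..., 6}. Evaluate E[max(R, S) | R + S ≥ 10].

Outcomes with R + S ≥ 10: (4,6), (5,5), (5,6), each with probability 1/30.
E[max(R, S) | R + S ≥ 10] = (6 + 5 + 6) / 3 = 17/3.

17/3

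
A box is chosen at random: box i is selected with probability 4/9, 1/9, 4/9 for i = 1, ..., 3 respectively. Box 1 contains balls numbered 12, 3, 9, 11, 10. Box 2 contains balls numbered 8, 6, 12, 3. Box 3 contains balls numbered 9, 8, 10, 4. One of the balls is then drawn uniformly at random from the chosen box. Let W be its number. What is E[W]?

33/4

E[W | box 1] = (12+3+9+11+10)/5 = 9.
E[W | box 2] = (8+6+12+3)/4 = 29/4.
E[W | box 3] = (9+8+10+4)/4 = 31/4.
E[W] = (4/9)·(9) + (1/9)·(29/4) + (4/9)·(31/4) = 33/4.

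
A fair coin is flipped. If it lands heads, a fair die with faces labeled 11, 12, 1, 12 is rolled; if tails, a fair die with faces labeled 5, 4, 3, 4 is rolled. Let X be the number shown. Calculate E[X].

13/2

E[X | heads] = (11+12+1+12)/4 = 9.
E[X | tails] = (5+4+3+4)/4 = 4.
By the law of total expectation,
E[X] = (1/2)·(9) + (1/2)·(4) = 13/2.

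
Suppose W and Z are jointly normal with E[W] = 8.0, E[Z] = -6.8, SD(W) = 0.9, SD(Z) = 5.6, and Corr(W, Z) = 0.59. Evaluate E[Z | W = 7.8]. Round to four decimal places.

-7.5342

The regression of Z on W has slope ρ·σ_Z/σ_W and passes through (μ_W, μ_Z).
E[Z | W=7.8] = -6.8 + (0.59)·(5.6/0.9)·(7.8 − (8.0)) = -6.8 + (3.6711)·(-0.2) = -7.5342.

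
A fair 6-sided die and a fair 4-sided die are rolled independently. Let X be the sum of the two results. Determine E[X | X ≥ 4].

P(X ≥ 4) = 7/8.
Σ over the event: 4·1/8 + 5·1/6 + 6·1/6 + 7·1/6 + 8·1/8 + 9·1/12 + 10·1/24 = 17/3.
E[X | X ≥ 4] = (17/3) / (7/8) = 136/21.

136/21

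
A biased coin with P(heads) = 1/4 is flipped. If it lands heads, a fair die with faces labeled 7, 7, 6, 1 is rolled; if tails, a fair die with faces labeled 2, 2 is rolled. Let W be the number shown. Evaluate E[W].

E[W | heads] = (7+7+6+1)/4 = 21/4.
E[W | tails] = (2+2)/2 = 2.
E[W] = (1/4)·(21/4) + (3/4)·(2) = 45/16.

45/16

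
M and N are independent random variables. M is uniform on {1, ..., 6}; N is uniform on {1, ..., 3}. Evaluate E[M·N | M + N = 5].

Outcomes with M + N = 5: (2,3), (3,2), (4,1), each with probability 1/18.
E[M·N | M + N = 5] = (6 + 6 + 4) / 3 = 16/3.

16/3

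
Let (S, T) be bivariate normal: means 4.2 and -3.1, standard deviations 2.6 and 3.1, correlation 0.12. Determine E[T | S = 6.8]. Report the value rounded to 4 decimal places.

-2.7280

The regression of T on S has slope ρ·σ_T/σ_S and passes through (μ_S, μ_T).
E[T | S=6.8] = -3.1 + (0.12)·(3.1/2.6)·(6.8 − (4.2)) = -3.1 + (0.14308)·(2.6) = -2.7280.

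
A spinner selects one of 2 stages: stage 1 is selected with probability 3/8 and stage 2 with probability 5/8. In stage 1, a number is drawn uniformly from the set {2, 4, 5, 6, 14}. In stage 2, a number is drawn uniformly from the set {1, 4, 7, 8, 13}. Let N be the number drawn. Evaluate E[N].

129/20

E[N | stage 1] = (2+4+5+6+14)/5 = 31/5.
E[N | stage 2] = (1+4+7+8+13)/5 = 33/5.
E[N] = (3/8)·(31/5) + (5/8)·(33/5) = 129/20.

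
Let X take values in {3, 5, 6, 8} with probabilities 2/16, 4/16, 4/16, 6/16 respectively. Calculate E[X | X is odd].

P(X is odd) = 3/8.
Σ over the event: 3·1/8 + 5·1/4 = 13/8.
E[X | X is odd] = (13/8) / (3/8) = 13/3.

13/3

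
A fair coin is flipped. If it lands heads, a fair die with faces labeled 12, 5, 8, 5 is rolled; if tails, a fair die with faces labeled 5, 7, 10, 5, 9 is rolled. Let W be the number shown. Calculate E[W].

147/20

E[W | heads] = (12+5+8+5)/4 = 15/2.
E[W | tails] = (5+7+10+5+9)/5 = 36/5.
By the law of total expectation,
E[W] = (1/2)·(15/2) + (1/2)·(36/5) = 147/20.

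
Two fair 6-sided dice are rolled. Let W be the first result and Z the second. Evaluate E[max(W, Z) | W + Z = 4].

Outcomes with W + Z = 4: (1,3), (2,2), (3,1), each with probability 1/36.
E[max(W, Z) | W + Z = 4] = (3 + 2 + 3) / 3 = 8/3.

8/3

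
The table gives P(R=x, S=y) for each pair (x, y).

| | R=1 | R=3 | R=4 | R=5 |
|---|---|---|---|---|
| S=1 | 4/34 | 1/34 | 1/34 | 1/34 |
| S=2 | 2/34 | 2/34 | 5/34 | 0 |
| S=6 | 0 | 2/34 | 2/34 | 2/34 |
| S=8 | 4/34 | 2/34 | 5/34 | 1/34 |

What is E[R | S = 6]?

P(S = 6) = 3/17.
Σ R·P over the event = 3·(2/34) + 4·(2/34) + 5·(2/34) = 12/17.
E[R | S = 6] = (12/17) / (3/17) = 4.

4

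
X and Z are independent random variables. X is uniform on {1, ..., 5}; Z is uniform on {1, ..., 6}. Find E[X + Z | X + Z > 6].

25/3

P(X + Z > 6) = 1/2.
Summing (X+Z)·P(x,y) over outcomes with X + Z > 6 gives 25/6.
E[X + Z | X + Z > 6] = (25/6) / (1/2) = 25/3.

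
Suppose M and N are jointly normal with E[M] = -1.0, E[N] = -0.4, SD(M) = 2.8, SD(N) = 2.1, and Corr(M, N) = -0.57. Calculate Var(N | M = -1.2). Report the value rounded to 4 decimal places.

2.9772

The conditional variance in a bivariate normal is σ_N²(1 − ρ²), independent of x.
Var(N | M=-1.2) = (2.1)²·(1 − (-0.57)²) = 4.41·0.6751 = 2.9772.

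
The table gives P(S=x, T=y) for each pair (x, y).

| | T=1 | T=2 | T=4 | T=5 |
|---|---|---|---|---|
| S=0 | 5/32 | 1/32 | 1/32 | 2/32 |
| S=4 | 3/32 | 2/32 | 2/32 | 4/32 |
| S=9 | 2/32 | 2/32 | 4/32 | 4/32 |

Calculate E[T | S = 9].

7/2

P(S = 9) = 3/8.
Σ T·P over the event = 1·(2/32) + 2·(2/32) + 4·(4/32) + 5·(4/32) = 21/16.
E[T | S = 9] = (21/16) / (3/8) = 7/2.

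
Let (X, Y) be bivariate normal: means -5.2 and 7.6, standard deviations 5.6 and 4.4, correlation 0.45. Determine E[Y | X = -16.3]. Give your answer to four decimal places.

3.6754

The regression of Y on X has slope ρ·σ_Y/σ_X and passes through (μ_X, μ_Y).
E[Y | X=-16.3] = 7.6 + (0.45)·(4.4/5.6)·(-16.3 − (-5.2)) = 7.6 + (0.35357)·(-11.1) = 3.6754.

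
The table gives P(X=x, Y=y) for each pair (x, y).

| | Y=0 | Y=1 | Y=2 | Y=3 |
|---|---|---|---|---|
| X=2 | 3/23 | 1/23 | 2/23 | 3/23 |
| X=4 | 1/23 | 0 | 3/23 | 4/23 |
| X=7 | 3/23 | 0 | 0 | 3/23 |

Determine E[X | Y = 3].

43/10

P(Y = 3) = 10/23.
Σ X·P over the event = 2·(3/23) + 4·(4/23) + 7·(3/23) = 43/23.
E[X | Y = 3] = (43/23) / (10/23) = 43/10.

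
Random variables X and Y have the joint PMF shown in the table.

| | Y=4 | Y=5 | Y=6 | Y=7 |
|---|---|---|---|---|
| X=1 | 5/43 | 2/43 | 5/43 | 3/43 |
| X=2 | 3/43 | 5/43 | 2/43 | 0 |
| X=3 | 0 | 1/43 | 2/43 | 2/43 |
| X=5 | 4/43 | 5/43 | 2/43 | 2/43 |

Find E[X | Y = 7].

19/7

P(Y = 7) = 7/43.
Σ X·P over the event = 1·(3/43) + 3·(2/43) + 5·(2/43) = 19/43.
E[X | Y = 7] = (19/43) / (7/43) = 19/7.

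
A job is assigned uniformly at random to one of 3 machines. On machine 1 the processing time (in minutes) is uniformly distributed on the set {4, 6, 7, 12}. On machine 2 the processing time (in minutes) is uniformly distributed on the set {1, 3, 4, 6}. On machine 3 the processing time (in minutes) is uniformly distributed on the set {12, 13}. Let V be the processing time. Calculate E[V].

31/4

E[V | machine 1] = (4+6+7+12)/4 = 29/4.
E[V | machine 2] = (1+3+4+6)/4 = 7/2.
E[V | machine 3] = (12+13)/2 = 25/2.
By the law of total expectation,
E[V] = (1/3)·(29/4) + (1/3)·(7/2) + (1/3)·(25/2) = 31/4.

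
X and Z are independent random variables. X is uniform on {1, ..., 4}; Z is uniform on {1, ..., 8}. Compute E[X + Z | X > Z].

5

Outcomes with X > Z: (2,1), (3,1), (3,2), (4,1), (4,2), (4,3), each with probability 1/32.
E[X + Z | X > Z] = (3 + 4 + 5 + 5 + 6 + 7) / 6 = 5.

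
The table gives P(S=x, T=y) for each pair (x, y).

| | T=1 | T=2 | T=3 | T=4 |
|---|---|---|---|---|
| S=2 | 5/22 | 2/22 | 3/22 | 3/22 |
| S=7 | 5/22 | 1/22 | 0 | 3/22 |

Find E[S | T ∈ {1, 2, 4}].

83/19

P(T ∈ {1, 2, 4}) = 19/22.
Σ S·P over the event = 2·(5/22) + 2·(2/22) + 2·(3/22) + 7·(5/22) + 7·(1/22) + 7·(3/22) = 83/22.
E[S | T ∈ {1, 2, 4}] = (83/22) / (19/22) = 83/19.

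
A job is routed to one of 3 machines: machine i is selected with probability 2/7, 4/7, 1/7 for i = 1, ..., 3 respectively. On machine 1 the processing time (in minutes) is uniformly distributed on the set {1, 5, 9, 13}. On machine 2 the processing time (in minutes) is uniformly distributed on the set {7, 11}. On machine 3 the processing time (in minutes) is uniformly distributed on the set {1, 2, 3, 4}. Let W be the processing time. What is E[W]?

15/2

E[W | machine 1] = (1+5+9+13)/4 = 7.
E[W | machine 2] = (7+11)/2 = 9.
E[W | machine 3] = (1+2+3+4)/4 = 5/2.
E[W] = (2/7)·(7) + (4/7)·(9) + (1/7)·(5/2) = 15/2.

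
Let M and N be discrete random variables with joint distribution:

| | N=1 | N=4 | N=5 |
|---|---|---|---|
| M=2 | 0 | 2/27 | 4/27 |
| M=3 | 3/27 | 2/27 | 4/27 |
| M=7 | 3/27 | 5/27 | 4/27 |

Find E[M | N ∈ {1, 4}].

P(N ∈ {1, 4}) = 5/9.
Σ M·P over the event = 2·(2/27) + 3·(3/27) + 3·(2/27) + 7·(3/27) + 7·(5/27) = 25/9.
E[M | N ∈ {1, 4}] = (25/9) / (5/9) = 5.

5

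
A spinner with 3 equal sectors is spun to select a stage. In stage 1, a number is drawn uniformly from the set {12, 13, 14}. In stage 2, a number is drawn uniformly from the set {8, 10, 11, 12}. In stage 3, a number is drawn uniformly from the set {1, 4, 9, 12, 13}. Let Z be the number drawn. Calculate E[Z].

E[Z | stage 1] = (12+13+14)/3 = 13.
E[Z | stage 2] = (8+10+11+12)/4 = 41/4.
E[Z | stage 3] = (1+4+9+12+13)/5 = 39/5.
By the law of total expectation,
E[Z] = (1/3)·(13) + (1/3)·(41/4) + (1/3)·(39/5) = 207/20.

207/20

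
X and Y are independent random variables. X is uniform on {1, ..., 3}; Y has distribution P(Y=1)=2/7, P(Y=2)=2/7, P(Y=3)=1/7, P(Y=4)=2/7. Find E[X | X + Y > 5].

P(X + Y > 5) = 5/21.
Summing X·P(x,y) over outcomes with X + Y > 5 gives 13/21.
E[X | X + Y > 5] = (13/21) / (5/21) = 13/5.

13/5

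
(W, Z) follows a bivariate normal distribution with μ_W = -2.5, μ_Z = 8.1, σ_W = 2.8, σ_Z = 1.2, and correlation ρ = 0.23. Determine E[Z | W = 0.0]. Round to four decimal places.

The regression of Z on W has slope ρ·σ_Z/σ_W and passes through (μ_W, μ_Z).
E[Z | W=0.0] = 8.1 + (0.23)·(1.2/2.8)·(0.0 − (-2.5)) = 8.1 + (0.098571)·(2.5) = 8.3464.

8.3464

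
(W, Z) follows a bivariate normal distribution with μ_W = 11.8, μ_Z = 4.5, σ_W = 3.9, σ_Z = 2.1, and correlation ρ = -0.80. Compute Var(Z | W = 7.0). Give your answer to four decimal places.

For a bivariate normal, Var(Z | W=x) = σ_Z²(1 − ρ²).
Var(Z | W=7.0) = (2.1)²·(1 − (-0.80)²) = 4.41·0.36 = 1.5876.

1.5876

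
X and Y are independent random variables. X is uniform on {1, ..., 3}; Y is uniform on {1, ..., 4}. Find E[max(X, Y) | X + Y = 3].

2

P(X + Y = 3) = 1/6.
Summing max(X,Y)·P(x,y) over outcomes with X + Y = 3 gives 1/3.
E[max(X, Y) | X + Y = 3] = (1/3) / (1/6) = 2.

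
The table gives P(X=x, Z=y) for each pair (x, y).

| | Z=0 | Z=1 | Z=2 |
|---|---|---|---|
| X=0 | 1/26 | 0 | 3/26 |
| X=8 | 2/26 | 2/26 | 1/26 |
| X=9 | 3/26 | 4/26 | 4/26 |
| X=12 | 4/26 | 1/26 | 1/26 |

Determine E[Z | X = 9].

12/11

P(X = 9) = 11/26.
Σ Z·P over the event = 0·(3/26) + 1·(4/26) + 2·(4/26) = 6/13.
E[Z | X = 9] = (6/13) / (11/26) = 12/11.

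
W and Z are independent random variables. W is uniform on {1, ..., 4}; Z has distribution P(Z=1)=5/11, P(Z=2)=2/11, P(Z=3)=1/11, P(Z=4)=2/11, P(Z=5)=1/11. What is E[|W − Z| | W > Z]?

37/20

P(W > Z) = 5/11.
Summing |W−Z|·P(x,y) over outcomes with W > Z gives 37/44.
E[|W − Z| | W > Z] = (37/44) / (5/11) = 37/20.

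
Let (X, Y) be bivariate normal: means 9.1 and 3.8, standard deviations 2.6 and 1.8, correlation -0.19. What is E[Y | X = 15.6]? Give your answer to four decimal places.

2.9450

E[Y | X=x] = μ_Y + ρ(σ_Y/σ_X)(x − μ_X) for jointly normal variables.
E[Y | X=15.6] = 3.8 + (-0.19)·(1.8/2.6)·(15.6 − (9.1)) = 3.8 + (-0.13154)·(6.5) = 2.9450.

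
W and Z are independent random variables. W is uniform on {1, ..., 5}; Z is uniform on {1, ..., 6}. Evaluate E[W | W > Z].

4

P(W > Z) = 1/3.
Summing W·P(x,y) over outcomes with W > Z gives 4/3.
E[W | W > Z] = (4/3) / (1/3) = 4.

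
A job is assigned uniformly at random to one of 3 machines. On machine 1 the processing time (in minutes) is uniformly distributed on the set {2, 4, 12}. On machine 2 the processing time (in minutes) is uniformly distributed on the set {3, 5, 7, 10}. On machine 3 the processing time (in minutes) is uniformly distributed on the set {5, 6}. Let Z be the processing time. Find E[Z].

E[Z | machine 1] = (2+4+12)/3 = 6.
E[Z | machine 2] = (3+5+7+10)/4 = 25/4.
E[Z | machine 3] = (5+6)/2 = 11/2.
By the law of total expectation,
E[Z] = (1/3)·(6) + (1/3)·(25/4) + (1/3)·(11/2) = 71/12.

71/12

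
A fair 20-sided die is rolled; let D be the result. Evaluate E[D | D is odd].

10

Given D is odd, D is equally likely to be any of {1, 3, 5, 7, 9, 11, 13, 15, 17, 19}.
E[D | D is odd] = (1 + 3 + 5 + 7 + 9 + 11 + 13 + 15 + 17 + 19) / 10 = 10.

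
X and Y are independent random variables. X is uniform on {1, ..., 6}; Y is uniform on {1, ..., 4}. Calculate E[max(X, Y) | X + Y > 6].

Outcomes with X + Y > 6: (3,4), (4,3), (4,4), (5,2), (5,3), (5,4), (6,1), (6,2), (6,3), (6,4), each with probability 1/24.
E[max(X, Y) | X + Y > 6] = (4 + 4 + 4 + 5 + 5 + 5 + 6 + 6 + 6 + 6) / 10 = 51/10.

51/10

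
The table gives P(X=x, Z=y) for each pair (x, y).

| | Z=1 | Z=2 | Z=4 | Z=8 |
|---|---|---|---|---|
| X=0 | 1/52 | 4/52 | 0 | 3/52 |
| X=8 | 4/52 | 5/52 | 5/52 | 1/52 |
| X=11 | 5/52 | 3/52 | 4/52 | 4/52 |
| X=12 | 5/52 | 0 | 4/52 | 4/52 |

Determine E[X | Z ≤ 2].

P(Z ≤ 2) = 27/52.
Σ X·P over the event = 0·(1/52) + 0·(4/52) + 8·(4/52) + 8·(5/52) + 11·(5/52) + 11·(3/52) + 12·(5/52) = 55/13.
E[X | Z ≤ 2] = (55/13) / (27/52) = 220/27.

220/27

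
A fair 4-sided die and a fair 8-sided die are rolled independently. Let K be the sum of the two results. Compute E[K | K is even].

7

P(K is even) = 1/2.
Σ over the event: 2·1/32 + 4·3/32 + 6·1/8 + 8·1/8 + 10·3/32 + 12·1/32 = 7/2.
E[K | K is even] = (7/2) / (1/2) = 7.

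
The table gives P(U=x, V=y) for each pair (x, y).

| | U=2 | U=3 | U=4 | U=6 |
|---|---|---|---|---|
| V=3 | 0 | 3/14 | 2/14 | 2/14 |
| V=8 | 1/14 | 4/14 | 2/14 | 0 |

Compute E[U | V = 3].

P(V = 3) = 1/2.
Σ U·P over the event = 3·(3/14) + 4·(2/14) + 6·(2/14) = 29/14.
E[U | V = 3] = (29/14) / (1/2) = 29/7.

29/7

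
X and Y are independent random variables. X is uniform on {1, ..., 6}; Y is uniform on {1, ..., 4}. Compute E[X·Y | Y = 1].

7/2

Outcomes with Y = 1: (1,1), (2,1), (3,1), (4,1), (5,1), (6,1), each with probability 1/24.
E[X·Y | Y = 1] = (1 + 2 + 3 + 4 + 5 + 6) / 6 = 7/2.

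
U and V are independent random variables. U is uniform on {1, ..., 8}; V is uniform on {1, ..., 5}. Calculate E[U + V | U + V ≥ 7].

46/5

P(U + V ≥ 7) = 5/8.
Summing (U+V)·P(x,y) over outcomes with U + V ≥ 7 gives 23/4.
E[U + V | U + V ≥ 7] = (23/4) / (5/8) = 46/5.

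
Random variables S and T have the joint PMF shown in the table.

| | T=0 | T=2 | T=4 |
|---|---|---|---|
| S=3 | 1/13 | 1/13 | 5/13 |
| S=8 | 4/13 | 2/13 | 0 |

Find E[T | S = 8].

P(S = 8) = 6/13.
Σ T·P over the event = 0·(4/13) + 2·(2/13) = 4/13.
E[T | S = 8] = (4/13) / (6/13) = 2/3.

2/3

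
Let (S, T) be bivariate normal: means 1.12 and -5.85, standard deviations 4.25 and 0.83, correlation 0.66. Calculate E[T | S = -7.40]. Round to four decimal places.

-6.9482

The regression of T on S has slope ρ·σ_T/σ_S and passes through (μ_S, μ_T).
E[T | S=-7.40] = -5.85 + (0.66)·(0.83/4.25)·(-7.40 − (1.12)) = -5.85 + (0.128894)·(-8.52) = -6.9482.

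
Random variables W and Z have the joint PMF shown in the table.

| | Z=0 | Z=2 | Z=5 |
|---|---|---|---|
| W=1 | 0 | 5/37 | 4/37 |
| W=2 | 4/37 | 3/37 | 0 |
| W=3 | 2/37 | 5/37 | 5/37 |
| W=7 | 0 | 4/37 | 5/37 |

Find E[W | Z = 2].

54/17

P(Z = 2) = 17/37.
Σ W·P over the event = 1·(5/37) + 2·(3/37) + 3·(5/37) + 7·(4/37) = 54/37.
E[W | Z = 2] = (54/37) / (17/37) = 54/17.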